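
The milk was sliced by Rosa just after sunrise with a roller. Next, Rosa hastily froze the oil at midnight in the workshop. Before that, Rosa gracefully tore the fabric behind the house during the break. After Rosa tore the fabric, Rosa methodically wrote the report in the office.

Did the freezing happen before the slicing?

The narrative orders the slicing before the freezing.

no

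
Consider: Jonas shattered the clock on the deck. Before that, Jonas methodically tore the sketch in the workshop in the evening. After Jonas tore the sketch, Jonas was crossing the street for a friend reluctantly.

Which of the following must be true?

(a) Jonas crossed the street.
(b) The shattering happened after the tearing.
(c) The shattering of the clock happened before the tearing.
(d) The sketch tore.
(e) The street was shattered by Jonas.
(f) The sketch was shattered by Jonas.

(b), (d)

(a) Not entailed — 'was crossing' is progressive on an accomplishment; it does not entail the completed 'crossed'.
(b) Entailed — the narrative places the tearing before the shattering.
(c) Not entailed — the narrative places the tearing before the shattering, not after.
(d) Entailed — 'Jonas tore the sketch' is causative; it entails the inchoative 'the sketch tore'.
(e) Not entailed — Jonas shattered the clock, not the street; the street belongs to the crossing event.
(f) Not entailed — Jonas shattered the clock, not the sketch; the sketch belongs to the tearing event.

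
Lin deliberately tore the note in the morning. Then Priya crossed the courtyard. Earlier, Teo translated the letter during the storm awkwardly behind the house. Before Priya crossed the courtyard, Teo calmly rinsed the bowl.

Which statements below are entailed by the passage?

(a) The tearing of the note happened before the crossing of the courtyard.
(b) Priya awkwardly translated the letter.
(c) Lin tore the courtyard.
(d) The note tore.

(a), (d)

(a) Entailed — the narrative places the tearing before the crossing.
(b) Not entailed — the passage has Teo translating the letter, not Priya.
(c) Not entailed — Lin tore the note, not the courtyard; the courtyard belongs to the crossing event.
(d) Entailed — 'Lin tore the note' is causative; it entails the inchoative 'the note tore'.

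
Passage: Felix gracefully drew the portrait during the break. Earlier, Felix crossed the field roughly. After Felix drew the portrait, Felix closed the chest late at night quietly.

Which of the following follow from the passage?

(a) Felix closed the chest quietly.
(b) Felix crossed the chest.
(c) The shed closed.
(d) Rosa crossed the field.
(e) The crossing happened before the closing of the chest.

(a) Entailed — the original entails any weakening of itself; this just drops 'late at night'.
(b) Not entailed — Felix crossed the field, not the chest; the chest belongs to the closing event.
(c) Not entailed — the chest is what closed, not the shed.
(d) Not entailed — the passage has Felix crossing the field, not Rosa.
(e) Entailed — the narrative places the crossing before the closing.

(a), (e)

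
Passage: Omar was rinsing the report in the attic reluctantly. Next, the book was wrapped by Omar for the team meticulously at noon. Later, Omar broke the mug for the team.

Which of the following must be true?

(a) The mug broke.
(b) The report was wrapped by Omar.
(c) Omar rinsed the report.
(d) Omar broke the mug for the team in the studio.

(a) Entailed — 'Omar broke the mug' is causative; it entails the inchoative 'the mug broke'.
(b) Not entailed — Omar wrapped the book, not the report; the report belongs to the rinsing event.
(c) Entailed — 'rinse' is an activity; 'was rinsing' entails that some rinsing happened, so 'rinsed' holds.
(d) Not entailed — 'in the studio' adds information not in the original event.

(a), (c)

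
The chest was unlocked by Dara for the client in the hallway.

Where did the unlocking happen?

'in the hallway' marks the location of the unlocking event.

in the hallway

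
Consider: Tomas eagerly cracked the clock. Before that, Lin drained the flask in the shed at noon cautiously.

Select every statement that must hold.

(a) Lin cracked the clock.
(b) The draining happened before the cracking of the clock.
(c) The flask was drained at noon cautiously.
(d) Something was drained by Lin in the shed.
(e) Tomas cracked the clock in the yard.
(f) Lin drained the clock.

(b), (c), (d)

(a) Not entailed — the passage has Tomas cracking the clock, not Lin.
(b) Entailed — the narrative places the draining before the cracking.
(c) Entailed — the original entails any weakening of itself; this just drops 'in the shed' and generalizes the agent.
(d) Entailed — every conjunct here is already in the original draining event.
(e) Not entailed — 'in the yard' adds information not in the original event.
(f) Not entailed — Lin drained the flask, not the clock; the clock belongs to the cracking event.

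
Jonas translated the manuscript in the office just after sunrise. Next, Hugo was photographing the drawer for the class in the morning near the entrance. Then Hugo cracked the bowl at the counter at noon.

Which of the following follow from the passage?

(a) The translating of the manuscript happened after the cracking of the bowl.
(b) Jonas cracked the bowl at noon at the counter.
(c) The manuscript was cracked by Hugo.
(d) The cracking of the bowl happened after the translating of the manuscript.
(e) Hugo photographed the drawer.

(d)

(a) Not entailed — the narrative places the translating before the cracking, not after.
(b) Not entailed — the passage has Hugo cracking the bowl, not Jonas.
(c) Not entailed — Hugo cracked the bowl, not the manuscript; the manuscript belongs to the translating event.
(d) Entailed — the narrative places the translating before the cracking.
(e) Not entailed — 'was photographing' is progressive on an accomplishment; it does not entail the completed 'photographed'.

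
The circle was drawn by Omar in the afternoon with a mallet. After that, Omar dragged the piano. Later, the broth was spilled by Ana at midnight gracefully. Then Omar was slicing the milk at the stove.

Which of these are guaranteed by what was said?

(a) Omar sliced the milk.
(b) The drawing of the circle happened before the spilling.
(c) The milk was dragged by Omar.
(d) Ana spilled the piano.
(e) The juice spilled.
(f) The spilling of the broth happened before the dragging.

(b)

(a) Not entailed — 'was slicing' is progressive on an accomplishment; it does not entail the completed 'sliced'.
(b) Entailed — the narrative places the drawing before the spilling.
(c) Not entailed — Omar dragged the piano, not the milk; the milk belongs to the slicing event.
(d) Not entailed — Ana spilled the broth, not the piano; the piano belongs to the dragging event.
(e) Not entailed — the broth is what spilled, not the juice.
(f) Not entailed — the narrative places the dragging before the spilling, not after.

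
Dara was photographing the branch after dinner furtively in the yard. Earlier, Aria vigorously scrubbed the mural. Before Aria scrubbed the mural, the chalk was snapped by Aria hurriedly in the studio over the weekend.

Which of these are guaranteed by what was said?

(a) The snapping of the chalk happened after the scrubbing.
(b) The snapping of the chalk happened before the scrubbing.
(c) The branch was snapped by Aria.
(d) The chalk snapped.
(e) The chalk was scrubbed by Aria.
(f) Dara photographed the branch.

(a) Not entailed — the narrative places the snapping before the scrubbing, not after.
(b) Entailed — the narrative places the snapping before the scrubbing.
(c) Not entailed — Aria snapped the chalk, not the branch; the branch belongs to the photographing event.
(d) Entailed — 'Aria snapped the chalk' is causative; it entails the inchoative 'the chalk snapped'.
(e) Not entailed — Aria scrubbed the mural, not the chalk; the chalk belongs to the snapping event.
(f) Not entailed — 'was photographing' is progressive on an accomplishment; it does not entail the completed 'photographed'.

(b), (d)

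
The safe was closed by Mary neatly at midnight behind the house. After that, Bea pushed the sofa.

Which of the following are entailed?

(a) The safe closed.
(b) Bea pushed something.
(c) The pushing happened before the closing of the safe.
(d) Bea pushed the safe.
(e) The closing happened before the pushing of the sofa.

(a) Entailed — 'Mary closed the safe' is causative; it entails the inchoative 'the safe closed'.
(b) Entailed — this follows by dropping conjuncts from the pushing event's description.
(c) Not entailed — the narrative places the closing before the pushing, not after.
(d) Not entailed — Bea pushed the sofa, not the safe; the safe belongs to the closing event.
(e) Entailed — the narrative places the closing before the pushing.

(a), (b), (e)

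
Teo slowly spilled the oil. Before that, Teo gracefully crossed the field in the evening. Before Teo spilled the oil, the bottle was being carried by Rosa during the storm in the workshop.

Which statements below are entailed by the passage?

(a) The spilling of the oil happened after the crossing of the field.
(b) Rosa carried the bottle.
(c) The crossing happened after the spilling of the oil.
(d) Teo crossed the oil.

(a), (b)

(a) Entailed — the narrative places the crossing before the spilling.
(b) Entailed — 'carry' is an activity; 'was carrying' entails that some carrying happened, so 'carried' holds.
(c) Not entailed — the narrative places the crossing before the spilling, not after.
(d) Not entailed — Teo crossed the field, not the oil; the oil belongs to the spilling event.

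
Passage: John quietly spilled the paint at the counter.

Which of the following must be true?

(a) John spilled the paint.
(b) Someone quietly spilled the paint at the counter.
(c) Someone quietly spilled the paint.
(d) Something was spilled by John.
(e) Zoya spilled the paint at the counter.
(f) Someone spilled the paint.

(a) Entailed — the original entails any weakening of itself; this just drops 'at the counter', 'quietly'.
(b) Entailed — the original entails any weakening of itself; this just generalizes the agent.
(c) Entailed — the original entails any weakening of itself; this just drops 'at the counter' and generalizes the agent.
(d) Entailed — the original entails any weakening of itself; this just drops 'at the counter', 'quietly' and generalizes the patient.
(e) Not entailed — the passage has John spilling the paint, not Zoya.
(f) Entailed — the original entails any weakening of itself; this just drops 'at the counter', 'quietly' and generalizes the agent.

(a), (b), (c), (d), (f)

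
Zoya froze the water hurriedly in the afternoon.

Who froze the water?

Zoya

'Zoya' marks the agent of the freezing event.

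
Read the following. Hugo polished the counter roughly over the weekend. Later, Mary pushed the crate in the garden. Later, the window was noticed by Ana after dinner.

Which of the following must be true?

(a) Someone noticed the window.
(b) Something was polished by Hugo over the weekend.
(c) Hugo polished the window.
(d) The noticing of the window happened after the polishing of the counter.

(a), (b), (d)

(a) Entailed — the original entails any weakening of itself; this just drops 'after dinner' and generalizes the agent.
(b) Entailed — the original entails any weakening of itself; this just drops 'roughly' and generalizes the patient.
(c) Not entailed — Hugo polished the counter, not the window; the window belongs to the noticing event.
(d) Entailed — the narrative places the polishing before the noticing.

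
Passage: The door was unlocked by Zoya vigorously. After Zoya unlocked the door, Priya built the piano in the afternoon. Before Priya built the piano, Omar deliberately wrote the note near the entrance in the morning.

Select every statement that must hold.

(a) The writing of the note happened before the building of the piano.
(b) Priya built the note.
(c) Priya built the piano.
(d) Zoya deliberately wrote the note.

(a), (c)

(a) Entailed — the narrative places the writing before the building.
(b) Not entailed — Priya built the piano, not the note; the note belongs to the writing event.
(c) Entailed — dropping 'in the afternoon' leaves a sub-description the original still satisfies.
(d) Not entailed — the passage has Omar writing the note, not Zoya.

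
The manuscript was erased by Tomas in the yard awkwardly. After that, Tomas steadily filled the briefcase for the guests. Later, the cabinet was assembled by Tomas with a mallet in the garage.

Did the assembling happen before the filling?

no

The narrative orders the filling before the assembling.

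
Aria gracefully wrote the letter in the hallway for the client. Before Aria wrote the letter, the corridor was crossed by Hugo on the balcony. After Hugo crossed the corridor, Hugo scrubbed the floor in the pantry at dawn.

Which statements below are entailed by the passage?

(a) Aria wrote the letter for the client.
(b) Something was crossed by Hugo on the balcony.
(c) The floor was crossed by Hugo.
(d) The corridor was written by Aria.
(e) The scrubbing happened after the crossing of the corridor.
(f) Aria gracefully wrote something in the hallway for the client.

(a) Entailed — this follows by dropping conjuncts from the writing event's description.
(b) Entailed — this follows by dropping conjuncts from the crossing event's description.
(c) Not entailed — Hugo crossed the corridor, not the floor; the floor belongs to the scrubbing event.
(d) Not entailed — Aria wrote the letter, not the corridor; the corridor belongs to the crossing event.
(e) Entailed — the narrative places the crossing before the scrubbing.
(f) Entailed — the original entails any weakening of itself; this just generalizes the patient.

(a), (b), (e), (f)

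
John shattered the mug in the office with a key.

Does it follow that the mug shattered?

'John shattered the mug' is the causative; it entails the inchoative 'the mug shattered'.

yes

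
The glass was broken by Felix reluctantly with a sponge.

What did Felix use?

'with a sponge' marks the instrument of the breaking event.

a sponge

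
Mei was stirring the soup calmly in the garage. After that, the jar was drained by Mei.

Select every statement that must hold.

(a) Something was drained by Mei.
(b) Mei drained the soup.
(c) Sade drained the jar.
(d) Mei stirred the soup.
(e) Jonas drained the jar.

(a) Entailed — generalizing the patient leaves a sub-description the original still satisfies.
(b) Not entailed — Mei drained the jar, not the soup; the soup belongs to the stirring event.
(c) Not entailed — the passage has Mei draining the jar, not Sade.
(d) Entailed — 'stir' is an activity; 'was stirring' entails that some stirring happened, so 'stirred' holds.
(e) Not entailed — the passage has Mei draining the jar, not Jonas.

(a), (d)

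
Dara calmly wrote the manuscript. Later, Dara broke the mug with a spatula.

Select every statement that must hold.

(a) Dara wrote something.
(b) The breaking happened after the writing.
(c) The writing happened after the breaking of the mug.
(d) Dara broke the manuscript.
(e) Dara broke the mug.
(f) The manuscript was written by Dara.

(a) Entailed — dropping 'calmly' and generalizing the patient leaves a sub-description the original still satisfies.
(b) Entailed — the narrative places the writing before the breaking.
(c) Not entailed — the narrative places the writing before the breaking, not after.
(d) Not entailed — Dara broke the mug, not the manuscript; the manuscript belongs to the writing event.
(e) Entailed — this follows by dropping conjuncts from the breaking event's description.
(f) Entailed — every conjunct here is already in the original writing event.

(a), (b), (e), (f)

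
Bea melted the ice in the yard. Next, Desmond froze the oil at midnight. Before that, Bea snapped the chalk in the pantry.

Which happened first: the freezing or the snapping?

the snapping

The connectives place the snapping before the freezing.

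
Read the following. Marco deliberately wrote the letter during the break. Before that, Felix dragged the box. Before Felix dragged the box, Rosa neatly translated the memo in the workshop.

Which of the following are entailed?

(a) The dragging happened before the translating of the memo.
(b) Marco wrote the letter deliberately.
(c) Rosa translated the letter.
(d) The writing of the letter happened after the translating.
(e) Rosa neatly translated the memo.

(a) Not entailed — the narrative places the translating before the dragging, not after.
(b) Entailed — the original entails any weakening of itself; this just drops 'during the break'.
(c) Not entailed — Rosa translated the memo, not the letter; the letter belongs to the writing event.
(d) Entailed — the narrative places the translating before the writing.
(e) Entailed — dropping 'in the workshop' leaves a sub-description the original still satisfies.

(b), (d), (e)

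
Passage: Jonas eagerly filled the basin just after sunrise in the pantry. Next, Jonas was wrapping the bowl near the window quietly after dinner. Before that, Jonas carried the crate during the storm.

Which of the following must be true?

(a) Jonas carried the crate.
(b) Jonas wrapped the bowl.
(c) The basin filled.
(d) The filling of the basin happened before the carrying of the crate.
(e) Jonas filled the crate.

(a) Entailed — the original entails any weakening of itself; this just drops 'during the storm'.
(b) Not entailed — 'was wrapping' is progressive on an accomplishment; it does not entail the completed 'wrapped'.
(c) Entailed — 'Jonas filled the basin' is causative; it entails the inchoative 'the basin filled'.
(d) Not entailed — the narrative doesn't order the filling relative to the carrying.
(e) Not entailed — Jonas filled the basin, not the crate; the crate belongs to the carrying event.

(a), (c)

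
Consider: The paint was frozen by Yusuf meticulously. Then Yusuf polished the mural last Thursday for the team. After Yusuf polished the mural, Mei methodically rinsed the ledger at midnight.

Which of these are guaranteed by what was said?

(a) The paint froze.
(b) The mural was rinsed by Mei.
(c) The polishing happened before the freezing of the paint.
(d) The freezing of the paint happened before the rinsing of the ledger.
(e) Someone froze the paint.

(a) Entailed — 'Yusuf froze the paint' is causative; it entails the inchoative 'the paint froze'.
(b) Not entailed — Mei rinsed the ledger, not the mural; the mural belongs to the polishing event.
(c) Not entailed — the narrative places the freezing before the polishing, not after.
(d) Entailed — the narrative places the freezing before the rinsing.
(e) Entailed — every conjunct here is already in the original freezing event.

(a), (d), (e)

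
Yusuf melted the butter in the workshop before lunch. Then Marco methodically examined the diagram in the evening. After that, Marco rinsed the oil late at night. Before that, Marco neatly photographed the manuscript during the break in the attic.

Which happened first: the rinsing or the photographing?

The connectives place the photographing before the rinsing.

the photographing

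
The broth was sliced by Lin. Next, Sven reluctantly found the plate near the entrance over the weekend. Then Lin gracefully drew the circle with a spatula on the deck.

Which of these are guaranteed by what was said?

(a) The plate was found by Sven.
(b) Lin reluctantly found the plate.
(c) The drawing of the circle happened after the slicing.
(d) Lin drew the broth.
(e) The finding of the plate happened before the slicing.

(a) Entailed — the original entails any weakening of itself; this just drops 'over the weekend', 'near the entrance', 'reluctantly'.
(b) Not entailed — the passage has Sven finding the plate, not Lin.
(c) Entailed — the narrative places the slicing before the drawing.
(d) Not entailed — Lin drew the circle, not the broth; the broth belongs to the slicing event.
(e) Not entailed — the narrative places the slicing before the finding, not after.

(a), (c)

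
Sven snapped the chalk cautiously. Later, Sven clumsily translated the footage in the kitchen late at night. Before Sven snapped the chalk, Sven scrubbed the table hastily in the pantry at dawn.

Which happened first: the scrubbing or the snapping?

The connectives place the scrubbing before the snapping.

the scrubbing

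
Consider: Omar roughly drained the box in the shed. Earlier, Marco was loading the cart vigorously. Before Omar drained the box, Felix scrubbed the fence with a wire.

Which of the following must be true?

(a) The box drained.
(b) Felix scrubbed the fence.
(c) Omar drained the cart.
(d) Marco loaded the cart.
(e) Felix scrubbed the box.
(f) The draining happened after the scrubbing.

(a) Entailed — 'Omar drained the box' is causative; it entails the inchoative 'the box drained'.
(b) Entailed — every conjunct here is already in the original scrubbing event.
(c) Not entailed — Omar drained the box, not the cart; the cart belongs to the loading event.
(d) Not entailed — 'was loading' is progressive on an accomplishment; it does not entail the completed 'loaded'.
(e) Not entailed — Felix scrubbed the fence, not the box; the box belongs to the draining event.
(f) Entailed — the narrative places the scrubbing before the draining.

(a), (b), (f)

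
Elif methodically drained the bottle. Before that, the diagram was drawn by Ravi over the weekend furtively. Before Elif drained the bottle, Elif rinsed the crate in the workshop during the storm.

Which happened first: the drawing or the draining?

The connectives place the drawing before the draining.

the drawing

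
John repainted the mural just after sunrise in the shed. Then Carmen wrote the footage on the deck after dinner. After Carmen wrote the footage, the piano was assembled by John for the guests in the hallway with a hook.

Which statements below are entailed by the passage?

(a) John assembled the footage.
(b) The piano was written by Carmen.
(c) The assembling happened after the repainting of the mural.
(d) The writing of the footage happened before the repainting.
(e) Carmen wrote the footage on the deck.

(c), (e)

(a) Not entailed — John assembled the piano, not the footage; the footage belongs to the writing event.
(b) Not entailed — Carmen wrote the footage, not the piano; the piano belongs to the assembling event.
(c) Entailed — the narrative places the repainting before the assembling.
(d) Not entailed — the narrative places the repainting before the writing, not after.
(e) Entailed — the original entails any weakening of itself; this just drops 'after dinner'.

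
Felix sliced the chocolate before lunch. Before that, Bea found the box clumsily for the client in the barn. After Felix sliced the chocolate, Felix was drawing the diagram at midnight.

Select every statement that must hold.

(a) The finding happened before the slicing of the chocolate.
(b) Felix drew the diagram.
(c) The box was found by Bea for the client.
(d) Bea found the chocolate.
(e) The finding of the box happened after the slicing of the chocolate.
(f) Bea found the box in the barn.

(a) Entailed — the narrative places the finding before the slicing.
(b) Not entailed — 'was drawing' is progressive on an accomplishment; it does not entail the completed 'drew'.
(c) Entailed — every conjunct here is already in the original finding event.
(d) Not entailed — Bea found the box, not the chocolate; the chocolate belongs to the slicing event.
(e) Not entailed — the narrative places the finding before the slicing, not after.
(f) Entailed — dropping 'clumsily', 'for the client' leaves a sub-description the original still satisfies.

(a), (c), (f)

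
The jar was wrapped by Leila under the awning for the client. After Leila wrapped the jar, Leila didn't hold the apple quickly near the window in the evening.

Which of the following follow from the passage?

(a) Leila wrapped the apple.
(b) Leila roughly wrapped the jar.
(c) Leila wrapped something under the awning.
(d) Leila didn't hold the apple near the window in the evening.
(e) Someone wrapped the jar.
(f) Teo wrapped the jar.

(c), (e)

(a) Not entailed — Leila wrapped the jar, not the apple; the apple belongs to the holding event.
(b) Not entailed — 'roughly' adds information not in the original event.
(c) Entailed — the original entails any weakening of itself; this just drops 'for the client' and generalizes the patient.
(d) Not entailed — dropping 'quickly' under negation is not valid — the original leaves open that Leila held the apple some other way.
(e) Entailed — every conjunct here is already in the original wrapping event.
(f) Not entailed — the passage has Leila wrapping the jar, not Teo.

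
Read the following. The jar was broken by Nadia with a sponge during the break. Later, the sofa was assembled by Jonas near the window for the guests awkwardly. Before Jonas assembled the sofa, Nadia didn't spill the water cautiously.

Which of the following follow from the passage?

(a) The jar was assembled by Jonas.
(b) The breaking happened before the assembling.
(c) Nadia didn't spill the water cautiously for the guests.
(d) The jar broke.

(b), (c), (d)

(a) Not entailed — Jonas assembled the sofa, not the jar; the jar belongs to the breaking event.
(b) Entailed — the narrative places the breaking before the assembling.
(c) Entailed — under negation, adding a further restriction is entailed: if no such spilling event occurred, none occurred for the guests either.
(d) Entailed — 'Nadia broke the jar' is causative; it entails the inchoative 'the jar broke'.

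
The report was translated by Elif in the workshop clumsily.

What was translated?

the report

'the report' marks the patient of the translating event.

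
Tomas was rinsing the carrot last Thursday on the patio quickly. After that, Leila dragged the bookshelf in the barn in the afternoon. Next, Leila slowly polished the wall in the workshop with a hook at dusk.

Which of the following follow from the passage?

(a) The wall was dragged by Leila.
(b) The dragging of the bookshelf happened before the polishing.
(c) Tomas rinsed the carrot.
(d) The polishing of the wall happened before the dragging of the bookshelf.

(a) Not entailed — Leila dragged the bookshelf, not the wall; the wall belongs to the polishing event.
(b) Entailed — the narrative places the dragging before the polishing.
(c) Entailed — 'rinse' is an activity; 'was rinsing' entails that some rinsing happened, so 'rinsed' holds.
(d) Not entailed — the narrative places the dragging before the polishing, not after.

(b), (c)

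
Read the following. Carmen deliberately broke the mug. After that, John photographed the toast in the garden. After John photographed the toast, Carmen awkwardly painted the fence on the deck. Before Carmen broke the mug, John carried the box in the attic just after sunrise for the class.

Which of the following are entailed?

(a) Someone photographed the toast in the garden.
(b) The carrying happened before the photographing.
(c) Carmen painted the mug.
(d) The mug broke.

(a), (b), (d)

(a) Entailed — generalizing the agent leaves a sub-description the original still satisfies.
(b) Entailed — the narrative places the carrying before the photographing.
(c) Not entailed — Carmen painted the fence, not the mug; the mug belongs to the breaking event.
(d) Entailed — 'Carmen broke the mug' is causative; it entails the inchoative 'the mug broke'.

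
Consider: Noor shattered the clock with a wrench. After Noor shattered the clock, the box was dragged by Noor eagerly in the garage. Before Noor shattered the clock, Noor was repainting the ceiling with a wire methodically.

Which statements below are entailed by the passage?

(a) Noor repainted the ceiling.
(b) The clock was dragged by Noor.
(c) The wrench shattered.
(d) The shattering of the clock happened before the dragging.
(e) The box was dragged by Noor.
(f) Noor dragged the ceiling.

(d), (e)

(a) Not entailed — 'was repainting' is progressive on an accomplishment; it does not entail the completed 'repainted'.
(b) Not entailed — Noor dragged the box, not the clock; the clock belongs to the shattering event.
(c) Not entailed — the clock is what shattered, not the wrench.
(d) Entailed — the narrative places the shattering before the dragging.
(e) Entailed — the original entails any weakening of itself; this just drops 'eagerly', 'in the garage'.
(f) Not entailed — Noor dragged the box, not the ceiling; the ceiling belongs to the repainting event.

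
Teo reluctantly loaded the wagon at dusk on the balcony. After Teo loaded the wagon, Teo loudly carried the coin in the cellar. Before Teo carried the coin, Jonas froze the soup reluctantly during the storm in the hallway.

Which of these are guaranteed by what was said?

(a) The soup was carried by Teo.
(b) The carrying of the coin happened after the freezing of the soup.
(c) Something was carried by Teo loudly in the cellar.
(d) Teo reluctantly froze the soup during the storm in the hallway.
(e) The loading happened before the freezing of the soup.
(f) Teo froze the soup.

(b), (c)

(a) Not entailed — Teo carried the coin, not the soup; the soup belongs to the freezing event.
(b) Entailed — the narrative places the freezing before the carrying.
(c) Entailed — the original entails any weakening of itself; this just generalizes the patient.
(d) Not entailed — the passage has Jonas freezing the soup, not Teo.
(e) Not entailed — the narrative doesn't order the loading relative to the freezing.
(f) Not entailed — the passage has Jonas freezing the soup, not Teo.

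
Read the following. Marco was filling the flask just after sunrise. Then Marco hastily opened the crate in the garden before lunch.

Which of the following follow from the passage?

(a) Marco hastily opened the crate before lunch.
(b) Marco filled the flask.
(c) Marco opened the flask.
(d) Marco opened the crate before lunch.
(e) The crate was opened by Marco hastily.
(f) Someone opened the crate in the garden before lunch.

(a), (d), (e), (f)

(a) Entailed — this follows by dropping conjuncts from the opening event's description.
(b) Not entailed — 'was filling' is progressive on an accomplishment; it does not entail the completed 'filled'.
(c) Not entailed — Marco opened the crate, not the flask; the flask belongs to the filling event.
(d) Entailed — this follows by dropping conjuncts from the opening event's description.
(e) Entailed — every conjunct here is already in the original opening event.
(f) Entailed — dropping 'hastily' and generalizing the agent leaves a sub-description the original still satisfies.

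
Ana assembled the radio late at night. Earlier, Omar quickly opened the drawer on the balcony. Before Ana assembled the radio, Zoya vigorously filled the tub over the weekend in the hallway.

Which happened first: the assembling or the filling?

The connectives place the filling before the assembling.

the filling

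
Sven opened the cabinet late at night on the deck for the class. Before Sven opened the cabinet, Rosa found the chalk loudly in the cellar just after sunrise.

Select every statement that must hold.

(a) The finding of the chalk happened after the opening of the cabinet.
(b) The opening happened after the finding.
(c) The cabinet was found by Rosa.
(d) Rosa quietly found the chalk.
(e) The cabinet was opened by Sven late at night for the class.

(a) Not entailed — the narrative places the finding before the opening, not after.
(b) Entailed — the narrative places the finding before the opening.
(c) Not entailed — Rosa found the chalk, not the cabinet; the cabinet belongs to the opening event.
(d) Not entailed — 'quietly' adds a manner not in (and inconsistent with) the original.
(e) Entailed — this follows by dropping conjuncts from the opening event's description.

(b), (e)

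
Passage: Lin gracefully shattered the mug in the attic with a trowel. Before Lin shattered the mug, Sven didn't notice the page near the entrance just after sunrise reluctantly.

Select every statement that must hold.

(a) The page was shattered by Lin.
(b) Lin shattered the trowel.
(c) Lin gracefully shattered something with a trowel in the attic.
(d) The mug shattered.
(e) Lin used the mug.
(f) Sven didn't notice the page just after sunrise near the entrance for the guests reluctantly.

(c), (d), (f)

(a) Not entailed — Lin shattered the mug, not the page; the page belongs to the noticing event.
(b) Not entailed — the trowel is the instrument, not what was shattered.
(c) Entailed — the original entails any weakening of itself; this just generalizes the patient.
(d) Entailed — 'Lin shattered the mug' is causative; it entails the inchoative 'the mug shattered'.
(e) Not entailed — the mug is the patient, not an instrument — Lin used a trowel.
(f) Entailed — under negation, adding a further restriction is entailed: if no such noticing event occurred, none occurred for the guests either.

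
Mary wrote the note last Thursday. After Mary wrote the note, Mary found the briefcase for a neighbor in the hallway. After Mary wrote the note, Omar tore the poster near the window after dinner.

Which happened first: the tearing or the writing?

the writing

The connectives place the writing before the tearing.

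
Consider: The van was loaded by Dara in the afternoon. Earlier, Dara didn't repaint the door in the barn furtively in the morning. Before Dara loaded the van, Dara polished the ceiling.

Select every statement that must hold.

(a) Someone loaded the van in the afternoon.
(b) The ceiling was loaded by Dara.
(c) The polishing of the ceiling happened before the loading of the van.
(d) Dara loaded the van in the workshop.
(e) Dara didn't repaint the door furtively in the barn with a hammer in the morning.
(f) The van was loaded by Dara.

(a), (c), (e), (f)

(a) Entailed — every conjunct here is already in the original loading event.
(b) Not entailed — Dara loaded the van, not the ceiling; the ceiling belongs to the polishing event.
(c) Entailed — the narrative places the polishing before the loading.
(d) Not entailed — 'in the workshop' adds information not in the original event.
(e) Entailed — under negation, adding a further restriction is entailed: if no such repainting event occurred, none occurred with a hammer either.
(f) Entailed — every conjunct here is already in the original loading event.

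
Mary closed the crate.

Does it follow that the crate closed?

'Mary closed the crate' is the causative; it entails the inchoative 'the crate closed'.

yes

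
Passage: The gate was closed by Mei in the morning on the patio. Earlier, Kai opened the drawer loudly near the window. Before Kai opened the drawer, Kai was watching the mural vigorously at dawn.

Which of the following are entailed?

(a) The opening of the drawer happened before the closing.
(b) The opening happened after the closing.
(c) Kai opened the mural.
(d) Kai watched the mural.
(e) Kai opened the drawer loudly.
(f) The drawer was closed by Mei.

(a), (d), (e)

(a) Entailed — the narrative places the opening before the closing.
(b) Not entailed — the narrative places the opening before the closing, not after.
(c) Not entailed — Kai opened the drawer, not the mural; the mural belongs to the watching event.
(d) Entailed — 'watch' is an activity; 'was watching' entails that some watching happened, so 'watched' holds.
(e) Entailed — the original entails any weakening of itself; this just drops 'near the window'.
(f) Not entailed — Mei closed the gate, not the drawer; the drawer belongs to the opening event.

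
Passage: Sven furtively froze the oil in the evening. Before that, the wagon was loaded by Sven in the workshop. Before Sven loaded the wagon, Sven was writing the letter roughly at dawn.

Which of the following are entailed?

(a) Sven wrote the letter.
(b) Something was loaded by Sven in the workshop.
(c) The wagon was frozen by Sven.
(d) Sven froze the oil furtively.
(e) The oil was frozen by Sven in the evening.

(a) Not entailed — 'was writing' is progressive on an accomplishment; it does not entail the completed 'wrote'.
(b) Entailed — generalizing the patient leaves a sub-description the original still satisfies.
(c) Not entailed — Sven froze the oil, not the wagon; the wagon belongs to the loading event.
(d) Entailed — the original entails any weakening of itself; this just drops 'in the evening'.
(e) Entailed — dropping 'furtively' leaves a sub-description the original still satisfies.

(b), (d), (e)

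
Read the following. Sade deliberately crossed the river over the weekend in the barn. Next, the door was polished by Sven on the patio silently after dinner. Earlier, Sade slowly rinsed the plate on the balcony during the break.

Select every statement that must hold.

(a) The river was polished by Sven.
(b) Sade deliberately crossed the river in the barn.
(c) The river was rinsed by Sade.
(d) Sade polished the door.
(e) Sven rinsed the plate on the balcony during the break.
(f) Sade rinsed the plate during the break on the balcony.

(b), (f)

(a) Not entailed — Sven polished the door, not the river; the river belongs to the crossing event.
(b) Entailed — every conjunct here is already in the original crossing event.
(c) Not entailed — Sade rinsed the plate, not the river; the river belongs to the crossing event.
(d) Not entailed — the passage has Sven polishing the door, not Sade.
(e) Not entailed — the passage has Sade rinsing the plate, not Sven.
(f) Entailed — this follows by dropping conjuncts from the rinsing event's description.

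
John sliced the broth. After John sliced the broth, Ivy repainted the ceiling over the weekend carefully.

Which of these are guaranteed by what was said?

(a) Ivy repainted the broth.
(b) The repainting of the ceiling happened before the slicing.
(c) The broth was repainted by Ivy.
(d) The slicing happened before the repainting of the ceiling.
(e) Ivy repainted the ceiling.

(a) Not entailed — Ivy repainted the ceiling, not the broth; the broth belongs to the slicing event.
(b) Not entailed — the narrative places the slicing before the repainting, not after.
(c) Not entailed — Ivy repainted the ceiling, not the broth; the broth belongs to the slicing event.
(d) Entailed — the narrative places the slicing before the repainting.
(e) Entailed — every conjunct here is already in the original repainting event.

(d), (e)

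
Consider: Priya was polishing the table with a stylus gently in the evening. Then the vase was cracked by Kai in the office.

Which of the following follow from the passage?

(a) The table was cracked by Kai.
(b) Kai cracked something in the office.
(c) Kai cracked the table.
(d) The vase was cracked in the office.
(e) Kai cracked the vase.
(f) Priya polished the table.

(a) Not entailed — Kai cracked the vase, not the table; the table belongs to the polishing event.
(b) Entailed — generalizing the patient leaves a sub-description the original still satisfies.
(c) Not entailed — Kai cracked the vase, not the table; the table belongs to the polishing event.
(d) Entailed — generalizing the agent leaves a sub-description the original still satisfies.
(e) Entailed — the original entails any weakening of itself; this just drops 'in the office'.
(f) Entailed — 'polish' is an activity; 'was polishing' entails that some polishing happened, so 'polished' holds.

(b), (d), (e), (f)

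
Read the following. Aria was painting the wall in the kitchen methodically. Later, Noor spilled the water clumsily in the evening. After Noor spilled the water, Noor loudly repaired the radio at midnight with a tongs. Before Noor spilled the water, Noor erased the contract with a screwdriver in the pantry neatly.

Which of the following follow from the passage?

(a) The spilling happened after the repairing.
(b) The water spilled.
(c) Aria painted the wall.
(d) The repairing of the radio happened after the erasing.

(a) Not entailed — the narrative places the spilling before the repairing, not after.
(b) Entailed — 'Noor spilled the water' is causative; it entails the inchoative 'the water spilled'.
(c) Not entailed — 'was painting' is progressive on an accomplishment; it does not entail the completed 'painted'.
(d) Entailed — the narrative places the erasing before the repairing.

(b), (d)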